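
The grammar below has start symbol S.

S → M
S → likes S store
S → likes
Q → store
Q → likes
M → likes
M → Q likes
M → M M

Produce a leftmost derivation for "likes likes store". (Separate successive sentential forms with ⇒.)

S ⇒ likes S store ⇒ likes M store ⇒ likes likes store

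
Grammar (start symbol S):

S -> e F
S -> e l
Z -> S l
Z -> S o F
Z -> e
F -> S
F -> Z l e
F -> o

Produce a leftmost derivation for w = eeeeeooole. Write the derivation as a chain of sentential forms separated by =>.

S => eF   [S -> e F]
eF => eZle   [F -> Z l e]
eZle => eSoFle   [Z -> S o F]
eSoFle => eeFoFle   [S -> e F]
eeFoFle => eeSoFle   [F -> S]
eeSoFle => eeeFoFle   [S -> e F]
eeeFoFle => eeeSoFle   [F -> S]
eeeSoFle => eeeeFoFle   [S -> e F]
eeeeFoFle => eeeeSoFle   [F -> S]
eeeeSoFle => eeeeeFoFle   [S -> e F]
eeeeeFoFle => eeeeeooFle   [F -> o]
eeeeeooFle => eeeeeooole   [F -> o]

S=>eF=>eZle=>eSoFle=>eeFoFle=>eeSoFle=>eeeFoFle=>eeeSoFle=>eeeeFoFle=>eeeeSoFle=>eeeeeFoFle=>eeeeeooFle=>eeeeeooole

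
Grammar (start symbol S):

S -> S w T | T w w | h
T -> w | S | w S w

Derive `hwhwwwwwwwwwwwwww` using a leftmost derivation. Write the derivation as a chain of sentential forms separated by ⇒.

S ⇒ SwT   [S -> S w T]
SwT ⇒ SwTwT   [S -> S w T]
SwTwT ⇒ SwTwTwT   [S -> S w T]
SwTwTwT ⇒ hwTwTwT   [S -> h]
hwTwTwT ⇒ hwSwTwT   [T -> S]
hwSwTwT ⇒ hwhwTwT   [S -> h]
hwhwTwT ⇒ hwhwwSwwT   [T -> w S w]
hwhwwSwwT ⇒ hwhwwTwwwwT   [S -> T w w]
hwhwwTwwwwT ⇒ hwhwwwSwwwwwT   [T -> w S w]
hwhwwwSwwwwwT ⇒ hwhwwwTwwwwwwwT   [S -> T w w]
hwhwwwTwwwwwwwT ⇒ hwhwwwSwwwwwwwT   [T -> S]
hwhwwwSwwwwwwwT ⇒ hwhwwwTwwwwwwwwwT   [S -> T w w]
hwhwwwTwwwwwwwwwT ⇒ hwhwwwwwwwwwwwwwT   [T -> w]
hwhwwwwwwwwwwwwwT ⇒ hwhwwwwwwwwwwwwww   [T -> w]

S⇒SwT⇒SwTwT⇒SwTwTwT⇒hwTwTwT⇒hwSwTwT⇒hwhwTwT⇒hwhwwSwwT⇒hwhwwTwwwwT⇒hwhwwwSwwwwwT⇒hwhwwwTwwwwwwwT⇒hwhwwwSwwwwwwwT⇒hwhwwwTwwwwwwwwwT⇒hwhwwwwwwwwwwwwwT⇒hwhwwwwwwwwwwwwww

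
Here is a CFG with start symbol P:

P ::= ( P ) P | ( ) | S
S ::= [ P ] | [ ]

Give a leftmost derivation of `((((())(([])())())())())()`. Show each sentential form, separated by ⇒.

P ⇒ (P)P   [P ::= ( P ) P]
(P)P ⇒ ((P)P)P   [P ::= ( P ) P]
((P)P)P ⇒ (((P)P)P)P   [P ::= ( P ) P]
(((P)P)P)P ⇒ ((((P)P)P)P)P   [P ::= ( P ) P]
((((P)P)P)P)P ⇒ ((((())P)P)P)P   [P ::= ( )]
((((())P)P)P)P ⇒ ((((())(P)P)P)P)P   [P ::= ( P ) P]
((((())(P)P)P)P)P ⇒ ((((())((P)P)P)P)P)P   [P ::= ( P ) P]
((((())((P)P)P)P)P)P ⇒ ((((())((S)P)P)P)P)P   [P ::= S]
((((())((S)P)P)P)P)P ⇒ ((((())(([])P)P)P)P)P   [S ::= [ ]]
((((())(([])P)P)P)P)P ⇒ ((((())(([])())P)P)P)P   [P ::= ( )]
((((())(([])())P)P)P)P ⇒ ((((())(([])())())P)P)P   [P ::= ( )]
((((())(([])())())P)P)P ⇒ ((((())(([])())())())P)P   [P ::= ( )]
((((())(([])())())())P)P ⇒ ((((())(([])())())())())P   [P ::= ( )]
((((())(([])())())())())P ⇒ ((((())(([])())())())())()   [P ::= ( )]

P⇒(P)P⇒((P)P)P⇒(((P)P)P)P⇒((((P)P)P)P)P⇒((((())P)P)P)P⇒((((())(P)P)P)P)P⇒((((())((P)P)P)P)P)P⇒((((())((S)P)P)P)P)P⇒((((())(([])P)P)P)P)P⇒((((())(([])())P)P)P)P⇒((((())(([])())())P)P)P⇒((((())(([])())())())P)P⇒((((())(([])())())())())P⇒((((())(([])())())())())()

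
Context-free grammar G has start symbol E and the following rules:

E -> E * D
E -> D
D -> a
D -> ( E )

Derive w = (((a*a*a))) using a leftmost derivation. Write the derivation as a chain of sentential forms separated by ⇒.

E ⇒ D ⇒ (E) ⇒ (D) ⇒ ((E)) ⇒ ((D)) ⇒ (((E))) ⇒ (((E*D))) ⇒ (((E*D*D))) ⇒ (((D*D*D))) ⇒ (((a*D*D))) ⇒ (((a*a*D))) ⇒ (((a*a*a)))

E ⇒ D   [E -> D]
D ⇒ (E)   [D -> ( E )]
(E) ⇒ (D)   [E -> D]
(D) ⇒ ((E))   [D -> ( E )]
((E)) ⇒ ((D))   [E -> D]
((D)) ⇒ (((E)))   [D -> ( E )]
(((E))) ⇒ (((E*D)))   [E -> E * D]
(((E*D))) ⇒ (((E*D*D)))   [E -> E * D]
(((E*D*D))) ⇒ (((D*D*D)))   [E -> D]
(((D*D*D))) ⇒ (((a*D*D)))   [D -> a]
(((a*D*D))) ⇒ (((a*a*D)))   [D -> a]
(((a*a*D))) ⇒ (((a*a*a)))   [D -> a]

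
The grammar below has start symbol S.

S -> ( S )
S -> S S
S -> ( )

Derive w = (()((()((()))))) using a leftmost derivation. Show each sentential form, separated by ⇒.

S ⇒ (S)   [S -> ( S )]
(S) ⇒ (SS)   [S -> S S]
(SS) ⇒ (()S)   [S -> ( )]
(()S) ⇒ (()(S))   [S -> ( S )]
(()(S)) ⇒ (()((S)))   [S -> ( S )]
(()((S))) ⇒ (()((SS)))   [S -> S S]
(()((SS))) ⇒ (()((()S)))   [S -> ( )]
(()((()S))) ⇒ (()((()(S))))   [S -> ( S )]
(()((()(S)))) ⇒ (()((()((S)))))   [S -> ( S )]
(()((()((S))))) ⇒ (()((()((())))))   [S -> ( )]

S ⇒ (S) ⇒ (SS) ⇒ (()S) ⇒ (()(S)) ⇒ (()((S))) ⇒ (()((SS))) ⇒ (()((()S))) ⇒ (()((()(S)))) ⇒ (()((()((S))))) ⇒ (()((()((())))))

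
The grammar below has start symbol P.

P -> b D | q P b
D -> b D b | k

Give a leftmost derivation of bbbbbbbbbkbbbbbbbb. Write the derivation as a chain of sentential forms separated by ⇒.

P⇒bD⇒bbDb⇒bbbDbb⇒bbbbDbbb⇒bbbbbDbbbb⇒bbbbbbDbbbbb⇒bbbbbbbDbbbbbb⇒bbbbbbbbDbbbbbbb⇒bbbbbbbbbDbbbbbbbb⇒bbbbbbbbbkbbbbbbbb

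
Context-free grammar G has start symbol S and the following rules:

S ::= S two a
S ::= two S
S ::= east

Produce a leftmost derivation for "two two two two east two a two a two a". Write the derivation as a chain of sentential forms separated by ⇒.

S ⇒ two S   [S ::= two S]
two S ⇒ two two S   [S ::= two S]
two two S ⇒ two two S two a   [S ::= S two a]
two two S two a ⇒ two two two S two a   [S ::= two S]
two two two S two a ⇒ two two two two S two a   [S ::= two S]
two two two two S two a ⇒ two two two two S two a two a   [S ::= S two a]
two two two two S two a two a ⇒ two two two two S two a two a two a   [S ::= S two a]
two two two two S two a two a two a ⇒ two two two two east two a two a two a   [S ::= east]

S ⇒ two S ⇒ two two S ⇒ two two S two a ⇒ two two two S two a ⇒ two two two two S two a ⇒ two two two two S two a two a ⇒ two two two two S two a two a two a ⇒ two two two two east two a two a two a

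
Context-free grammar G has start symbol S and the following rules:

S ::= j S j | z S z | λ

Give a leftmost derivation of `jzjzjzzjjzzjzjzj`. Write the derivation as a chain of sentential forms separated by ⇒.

S ⇒ jSj   [S ::= j S j]
jSj ⇒ jzSzj   [S ::= z S z]
jzSzj ⇒ jzjSjzj   [S ::= j S j]
jzjSjzj ⇒ jzjzSzjzj   [S ::= z S z]
jzjzSzjzj ⇒ jzjzjSjzjzj   [S ::= j S j]
jzjzjSjzjzj ⇒ jzjzjzSzjzjzj   [S ::= z S z]
jzjzjzSzjzjzj ⇒ jzjzjzzSzzjzjzj   [S ::= z S z]
jzjzjzzSzzjzjzj ⇒ jzjzjzzjSjzzjzjzj   [S ::= j S j]
jzjzjzzjSjzzjzjzj ⇒ jzjzjzzjjzzjzjzj   [S ::= λ]

S ⇒ jSj ⇒ jzSzj ⇒ jzjSjzj ⇒ jzjzSzjzj ⇒ jzjzjSjzjzj ⇒ jzjzjzSzjzjzj ⇒ jzjzjzzSzzjzjzj ⇒ jzjzjzzjSjzzjzjzj ⇒ jzjzjzzjjzzjzjzj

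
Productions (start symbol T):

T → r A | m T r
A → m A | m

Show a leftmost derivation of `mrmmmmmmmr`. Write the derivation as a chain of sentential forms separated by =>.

T => mTr => mrAr => mrmAr => mrmmAr => mrmmmAr => mrmmmmAr => mrmmmmmAr => mrmmmmmmAr => mrmmmmmmmr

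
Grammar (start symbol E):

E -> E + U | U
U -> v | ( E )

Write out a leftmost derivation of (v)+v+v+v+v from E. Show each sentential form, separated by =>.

E => E+U   [E -> E + U]
E+U => E+U+U   [E -> E + U]
E+U+U => E+U+U+U   [E -> E + U]
E+U+U+U => E+U+U+U+U   [E -> E + U]
E+U+U+U+U => U+U+U+U+U   [E -> U]
U+U+U+U+U => (E)+U+U+U+U   [U -> ( E )]
(E)+U+U+U+U => (U)+U+U+U+U   [E -> U]
(U)+U+U+U+U => (v)+U+U+U+U   [U -> v]
(v)+U+U+U+U => (v)+v+U+U+U   [U -> v]
(v)+v+U+U+U => (v)+v+v+U+U   [U -> v]
(v)+v+v+U+U => (v)+v+v+v+U   [U -> v]
(v)+v+v+v+U => (v)+v+v+v+v   [U -> v]

E => E+U => E+U+U => E+U+U+U => E+U+U+U+U => U+U+U+U+U => (E)+U+U+U+U => (U)+U+U+U+U => (v)+U+U+U+U => (v)+v+U+U+U => (v)+v+v+U+U => (v)+v+v+v+U => (v)+v+v+v+v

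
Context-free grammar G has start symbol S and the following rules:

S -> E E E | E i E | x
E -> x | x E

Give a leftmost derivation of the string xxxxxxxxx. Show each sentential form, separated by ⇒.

S ⇒ EEE ⇒ xEEE ⇒ xxEEE ⇒ xxxEEE ⇒ xxxxEEE ⇒ xxxxxEEE ⇒ xxxxxxEE ⇒ xxxxxxxEE ⇒ xxxxxxxxE ⇒ xxxxxxxxx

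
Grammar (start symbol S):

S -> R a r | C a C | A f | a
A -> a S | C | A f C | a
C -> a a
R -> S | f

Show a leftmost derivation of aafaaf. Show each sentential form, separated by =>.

S => Af   [S -> A f]
Af => AfCf   [A -> A f C]
AfCf => CfCf   [A -> C]
CfCf => aafCf   [C -> a a]
aafCf => aafaaf   [C -> a a]

S => Af => AfCf => CfCf => aafCf => aafaaf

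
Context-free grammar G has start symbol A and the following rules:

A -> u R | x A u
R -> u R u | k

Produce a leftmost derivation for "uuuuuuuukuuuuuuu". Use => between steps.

A => uR => uuRu => uuuRuu => uuuuRuuu => uuuuuRuuuu => uuuuuuRuuuuu => uuuuuuuRuuuuuu => uuuuuuuuRuuuuuuu => uuuuuuuukuuuuuuu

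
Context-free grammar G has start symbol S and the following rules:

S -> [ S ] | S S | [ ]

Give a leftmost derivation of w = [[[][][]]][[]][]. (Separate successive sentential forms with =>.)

S=>SS=>SSS=>[S]SS=>[[S]]SS=>[[SS]]SS=>[[SSS]]SS=>[[[]SS]]SS=>[[[][]S]]SS=>[[[][][]]]SS=>[[[][][]]][S]S=>[[[][][]]][[]]S=>[[[][][]]][[]][]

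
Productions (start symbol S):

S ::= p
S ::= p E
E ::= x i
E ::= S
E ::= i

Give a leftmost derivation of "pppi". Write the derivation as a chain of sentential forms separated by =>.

S => pE => pS => ppE => ppS => pppE => pppi

S => pE   [S ::= p E]
pE => pS   [E ::= S]
pS => ppE   [S ::= p E]
ppE => ppS   [E ::= S]
ppS => pppE   [S ::= p E]
pppE => pppi   [E ::= i]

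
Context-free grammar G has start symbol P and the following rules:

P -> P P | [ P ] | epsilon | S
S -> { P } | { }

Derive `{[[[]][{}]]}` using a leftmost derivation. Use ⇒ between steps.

P ⇒ S   [P -> S]
S ⇒ {P}   [S -> { P }]
{P} ⇒ {[P]}   [P -> [ P ]]
{[P]} ⇒ {[PP]}   [P -> P P]
{[PP]} ⇒ {[[P]P]}   [P -> [ P ]]
{[[P]P]} ⇒ {[[[P]]P]}   [P -> [ P ]]
{[[[P]]P]} ⇒ {[[[]]P]}   [P -> epsilon]
{[[[]]P]} ⇒ {[[[]][P]]}   [P -> [ P ]]
{[[[]][P]]} ⇒ {[[[]][S]]}   [P -> S]
{[[[]][S]]} ⇒ {[[[]][{}]]}   [S -> { }]

P⇒S⇒{P}⇒{[P]}⇒{[PP]}⇒{[[P]P]}⇒{[[[P]]P]}⇒{[[[]]P]}⇒{[[[]][P]]}⇒{[[[]][S]]}⇒{[[[]][{}]]}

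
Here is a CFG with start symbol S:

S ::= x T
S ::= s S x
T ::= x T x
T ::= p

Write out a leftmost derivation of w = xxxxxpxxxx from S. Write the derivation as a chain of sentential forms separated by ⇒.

S⇒xT⇒xxTx⇒xxxTxx⇒xxxxTxxx⇒xxxxxTxxxx⇒xxxxxpxxxx

S ⇒ xT   [S ::= x T]
xT ⇒ xxTx   [T ::= x T x]
xxTx ⇒ xxxTxx   [T ::= x T x]
xxxTxx ⇒ xxxxTxxx   [T ::= x T x]
xxxxTxxx ⇒ xxxxxTxxxx   [T ::= x T x]
xxxxxTxxxx ⇒ xxxxxpxxxx   [T ::= p]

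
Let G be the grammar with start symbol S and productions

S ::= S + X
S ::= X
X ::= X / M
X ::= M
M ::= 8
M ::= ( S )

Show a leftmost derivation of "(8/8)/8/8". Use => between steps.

S=>X=>X/M=>X/M/M=>M/M/M=>(S)/M/M=>(X)/M/M=>(X/M)/M/M=>(M/M)/M/M=>(8/M)/M/M=>(8/8)/M/M=>(8/8)/8/M=>(8/8)/8/8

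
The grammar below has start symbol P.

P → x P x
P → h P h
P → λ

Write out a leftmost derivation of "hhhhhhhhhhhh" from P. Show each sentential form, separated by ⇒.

P ⇒ hPh ⇒ hhPhh ⇒ hhhPhhh ⇒ hhhhPhhhh ⇒ hhhhhPhhhhh ⇒ hhhhhhPhhhhhh ⇒ hhhhhhhhhhhh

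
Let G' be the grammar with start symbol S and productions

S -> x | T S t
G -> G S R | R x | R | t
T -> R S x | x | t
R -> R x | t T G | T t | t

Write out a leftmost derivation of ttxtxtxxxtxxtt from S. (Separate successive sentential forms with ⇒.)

S ⇒ TSt ⇒ tSt ⇒ tTStt ⇒ tRSxStt ⇒ ttTGSxStt ⇒ ttxGSxStt ⇒ ttxRxSxStt ⇒ ttxtxSxStt ⇒ ttxtxTStxStt ⇒ ttxtxRSxStxStt ⇒ ttxtxtSxStxStt ⇒ ttxtxtxxStxStt ⇒ ttxtxtxxxtxStt ⇒ ttxtxtxxxtxxtt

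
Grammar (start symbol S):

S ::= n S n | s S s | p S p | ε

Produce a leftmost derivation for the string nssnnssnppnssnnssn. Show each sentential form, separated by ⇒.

S ⇒ nSn   [S ::= n S n]
nSn ⇒ nsSsn   [S ::= s S s]
nsSsn ⇒ nssSssn   [S ::= s S s]
nssSssn ⇒ nssnSnssn   [S ::= n S n]
nssnSnssn ⇒ nssnnSnnssn   [S ::= n S n]
nssnnSnnssn ⇒ nssnnsSsnnssn   [S ::= s S s]
nssnnsSsnnssn ⇒ nssnnssSssnnssn   [S ::= s S s]
nssnnssSssnnssn ⇒ nssnnssnSnssnnssn   [S ::= n S n]
nssnnssnSnssnnssn ⇒ nssnnssnpSpnssnnssn   [S ::= p S p]
nssnnssnpSpnssnnssn ⇒ nssnnssnppnssnnssn   [S ::= ε]

S⇒nSn⇒nsSsn⇒nssSssn⇒nssnSnssn⇒nssnnSnnssn⇒nssnnsSsnnssn⇒nssnnssSssnnssn⇒nssnnssnSnssnnssn⇒nssnnssnpSpnssnnssn⇒nssnnssnppnssnnssn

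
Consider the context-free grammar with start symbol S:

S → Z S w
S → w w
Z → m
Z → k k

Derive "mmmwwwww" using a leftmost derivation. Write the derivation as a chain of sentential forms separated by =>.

S => ZSw   [S → Z S w]
ZSw => mSw   [Z → m]
mSw => mZSww   [S → Z S w]
mZSww => mmSww   [Z → m]
mmSww => mmZSwww   [S → Z S w]
mmZSwww => mmmSwww   [Z → m]
mmmSwww => mmmwwwww   [S → w w]

S => ZSw => mSw => mZSww => mmSww => mmZSwww => mmmSwww => mmmwwwww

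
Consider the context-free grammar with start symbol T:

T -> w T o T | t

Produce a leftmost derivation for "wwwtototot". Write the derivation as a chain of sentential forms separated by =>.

T => wToT   [T -> w T o T]
wToT => wwToToT   [T -> w T o T]
wwToToT => wwwToToToT   [T -> w T o T]
wwwToToToT => wwwtoToToT   [T -> t]
wwwtoToToT => wwwtotoToT   [T -> t]
wwwtotoToT => wwwtototoT   [T -> t]
wwwtototoT => wwwtototot   [T -> t]

T => wToT => wwToToT => wwwToToToT => wwwtoToToT => wwwtotoToT => wwwtototoT => wwwtototot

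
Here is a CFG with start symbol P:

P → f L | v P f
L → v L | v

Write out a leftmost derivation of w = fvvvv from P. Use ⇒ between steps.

P ⇒ fL ⇒ fvL ⇒ fvvL ⇒ fvvvL ⇒ fvvvv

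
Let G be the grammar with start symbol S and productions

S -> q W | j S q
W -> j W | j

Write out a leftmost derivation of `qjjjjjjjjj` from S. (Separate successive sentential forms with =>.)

S => qW => qjW => qjjW => qjjjW => qjjjjW => qjjjjjW => qjjjjjjW => qjjjjjjjW => qjjjjjjjjW => qjjjjjjjjj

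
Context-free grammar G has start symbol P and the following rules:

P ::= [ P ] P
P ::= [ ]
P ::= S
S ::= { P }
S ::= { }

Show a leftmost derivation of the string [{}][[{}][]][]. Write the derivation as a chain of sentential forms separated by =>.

P => [P]P => [S]P => [{}]P => [{}][P]P => [{}][[P]P]P => [{}][[S]P]P => [{}][[{}]P]P => [{}][[{}][]]P => [{}][[{}][]][]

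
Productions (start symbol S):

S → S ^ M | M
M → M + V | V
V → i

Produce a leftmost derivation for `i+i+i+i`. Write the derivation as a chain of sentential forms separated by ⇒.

S ⇒ M ⇒ M+V ⇒ M+V+V ⇒ M+V+V+V ⇒ V+V+V+V ⇒ i+V+V+V ⇒ i+i+V+V ⇒ i+i+i+V ⇒ i+i+i+i

S ⇒ M   [S → M]
M ⇒ M+V   [M → M + V]
M+V ⇒ M+V+V   [M → M + V]
M+V+V ⇒ M+V+V+V   [M → M + V]
M+V+V+V ⇒ V+V+V+V   [M → V]
V+V+V+V ⇒ i+V+V+V   [V → i]
i+V+V+V ⇒ i+i+V+V   [V → i]
i+i+V+V ⇒ i+i+i+V   [V → i]
i+i+i+V ⇒ i+i+i+i   [V → i]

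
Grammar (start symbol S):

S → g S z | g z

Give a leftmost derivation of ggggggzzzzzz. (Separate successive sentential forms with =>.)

S => gSz   [S → g S z]
gSz => ggSzz   [S → g S z]
ggSzz => gggSzzz   [S → g S z]
gggSzzz => ggggSzzzz   [S → g S z]
ggggSzzzz => gggggSzzzzz   [S → g S z]
gggggSzzzzz => ggggggzzzzzz   [S → g z]

S => gSz => ggSzz => gggSzzz => ggggSzzzz => gggggSzzzzz => ggggggzzzzzz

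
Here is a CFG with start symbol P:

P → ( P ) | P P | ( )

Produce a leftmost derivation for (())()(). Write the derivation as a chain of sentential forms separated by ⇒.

P ⇒ PP ⇒ PPP ⇒ (P)PP ⇒ (())PP ⇒ (())()P ⇒ (())()()

P ⇒ PP   [P → P P]
PP ⇒ PPP   [P → P P]
PPP ⇒ (P)PP   [P → ( P )]
(P)PP ⇒ (())PP   [P → ( )]
(())PP ⇒ (())()P   [P → ( )]
(())()P ⇒ (())()()   [P → ( )]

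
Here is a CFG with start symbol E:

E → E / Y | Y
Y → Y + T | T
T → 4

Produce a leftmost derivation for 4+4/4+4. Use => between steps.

E => E/Y => Y/Y => Y+T/Y => T+T/Y => 4+T/Y => 4+4/Y => 4+4/Y+T => 4+4/T+T => 4+4/4+T => 4+4/4+4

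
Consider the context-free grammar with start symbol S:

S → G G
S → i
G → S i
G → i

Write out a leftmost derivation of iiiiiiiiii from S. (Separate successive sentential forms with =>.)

S => GG => SiG => GGiG => SiGiG => GGiGiG => iGiGiG => iSiiGiG => iGGiiGiG => iiGiiGiG => iiSiiiGiG => iiiiiiGiG => iiiiiiSiiG => iiiiiiiiiG => iiiiiiiiii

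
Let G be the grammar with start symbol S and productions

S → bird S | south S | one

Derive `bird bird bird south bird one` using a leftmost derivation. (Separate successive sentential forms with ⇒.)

S ⇒ bird S ⇒ bird bird S ⇒ bird bird bird S ⇒ bird bird bird south S ⇒ bird bird bird south bird S ⇒ bird bird bird south bird one

S ⇒ bird S   [S → bird S]
bird S ⇒ bird bird S   [S → bird S]
bird bird S ⇒ bird bird bird S   [S → bird S]
bird bird bird S ⇒ bird bird bird south S   [S → south S]
bird bird bird south S ⇒ bird bird bird south bird S   [S → bird S]
bird bird bird south bird S ⇒ bird bird bird south bird one   [S → one]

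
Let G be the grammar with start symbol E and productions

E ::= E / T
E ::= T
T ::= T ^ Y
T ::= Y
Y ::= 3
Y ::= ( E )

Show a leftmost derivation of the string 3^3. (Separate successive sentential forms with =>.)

E => T => T^Y => Y^Y => 3^Y => 3^3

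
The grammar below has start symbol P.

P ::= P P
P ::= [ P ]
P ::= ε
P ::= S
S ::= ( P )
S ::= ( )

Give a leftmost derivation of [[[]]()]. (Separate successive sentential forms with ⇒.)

P⇒[P]⇒[PP]⇒[[P]P]⇒[[[P]]P]⇒[[[]]P]⇒[[[]]S]⇒[[[]]()]

P ⇒ [P]   [P ::= [ P ]]
[P] ⇒ [PP]   [P ::= P P]
[PP] ⇒ [[P]P]   [P ::= [ P ]]
[[P]P] ⇒ [[[P]]P]   [P ::= [ P ]]
[[[P]]P] ⇒ [[[]]P]   [P ::= ε]
[[[]]P] ⇒ [[[]]S]   [P ::= S]
[[[]]S] ⇒ [[[]]()]   [S ::= ( )]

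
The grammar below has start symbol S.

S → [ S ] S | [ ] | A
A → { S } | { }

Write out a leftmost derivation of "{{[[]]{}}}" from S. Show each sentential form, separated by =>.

S => A   [S → A]
A => {S}   [A → { S }]
{S} => {A}   [S → A]
{A} => {{S}}   [A → { S }]
{{S}} => {{[S]S}}   [S → [ S ] S]
{{[S]S}} => {{[[]]S}}   [S → [ ]]
{{[[]]S}} => {{[[]]A}}   [S → A]
{{[[]]A}} => {{[[]]{}}}   [A → { }]

S => A => {S} => {A} => {{S}} => {{[S]S}} => {{[[]]S}} => {{[[]]A}} => {{[[]]{}}}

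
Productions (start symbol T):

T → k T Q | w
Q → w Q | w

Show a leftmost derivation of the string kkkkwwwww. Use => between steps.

T => kTQ => kkTQQ => kkkTQQQ => kkkkTQQQQ => kkkkwQQQQ => kkkkwwQQQ => kkkkwwwQQ => kkkkwwwwQ => kkkkwwwww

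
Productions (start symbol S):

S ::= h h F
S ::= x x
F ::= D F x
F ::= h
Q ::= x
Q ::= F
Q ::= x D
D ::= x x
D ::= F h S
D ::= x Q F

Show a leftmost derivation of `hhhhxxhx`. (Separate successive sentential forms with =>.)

S => hhF   [S ::= h h F]
hhF => hhDFx   [F ::= D F x]
hhDFx => hhFhSFx   [D ::= F h S]
hhFhSFx => hhhhSFx   [F ::= h]
hhhhSFx => hhhhxxFx   [S ::= x x]
hhhhxxFx => hhhhxxhx   [F ::= h]

S => hhF => hhDFx => hhFhSFx => hhhhSFx => hhhhxxFx => hhhhxxhx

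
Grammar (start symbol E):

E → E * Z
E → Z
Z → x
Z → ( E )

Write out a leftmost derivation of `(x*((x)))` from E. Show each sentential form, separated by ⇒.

E ⇒ Z ⇒ (E) ⇒ (E*Z) ⇒ (Z*Z) ⇒ (x*Z) ⇒ (x*(E)) ⇒ (x*(Z)) ⇒ (x*((E))) ⇒ (x*((Z))) ⇒ (x*((x)))

E ⇒ Z   [E → Z]
Z ⇒ (E)   [Z → ( E )]
(E) ⇒ (E*Z)   [E → E * Z]
(E*Z) ⇒ (Z*Z)   [E → Z]
(Z*Z) ⇒ (x*Z)   [Z → x]
(x*Z) ⇒ (x*(E))   [Z → ( E )]
(x*(E)) ⇒ (x*(Z))   [E → Z]
(x*(Z)) ⇒ (x*((E)))   [Z → ( E )]
(x*((E))) ⇒ (x*((Z)))   [E → Z]
(x*((Z))) ⇒ (x*((x)))   [Z → x]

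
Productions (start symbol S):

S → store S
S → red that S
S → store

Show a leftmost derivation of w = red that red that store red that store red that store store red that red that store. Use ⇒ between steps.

S ⇒ red that S ⇒ red that red that S ⇒ red that red that store S ⇒ red that red that store red that S ⇒ red that red that store red that store S ⇒ red that red that store red that store red that S ⇒ red that red that store red that store red that store S ⇒ red that red that store red that store red that store store S ⇒ red that red that store red that store red that store store red that S ⇒ red that red that store red that store red that store store red that red that S ⇒ red that red that store red that store red that store store red that red that store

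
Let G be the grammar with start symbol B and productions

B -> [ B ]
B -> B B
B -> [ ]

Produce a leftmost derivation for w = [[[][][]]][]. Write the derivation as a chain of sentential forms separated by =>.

B => BB => [B]B => [[B]]B => [[BB]]B => [[BBB]]B => [[[]BB]]B => [[[][]B]]B => [[[][][]]]B => [[[][][]]][]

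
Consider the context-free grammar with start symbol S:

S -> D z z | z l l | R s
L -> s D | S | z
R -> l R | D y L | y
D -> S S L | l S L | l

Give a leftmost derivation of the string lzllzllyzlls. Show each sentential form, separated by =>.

S=>Rs=>DyLs=>lSLyLs=>lzllLyLs=>lzllSyLs=>lzllzllyLs=>lzllzllySs=>lzllzllyzlls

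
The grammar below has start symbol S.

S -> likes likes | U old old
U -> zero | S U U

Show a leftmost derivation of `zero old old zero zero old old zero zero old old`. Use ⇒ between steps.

S ⇒ U old old ⇒ S U U old old ⇒ U old old U U old old ⇒ S U U old old U U old old ⇒ U old old U U old old U U old old ⇒ zero old old U U old old U U old old ⇒ zero old old zero U old old U U old old ⇒ zero old old zero zero old old U U old old ⇒ zero old old zero zero old old zero U old old ⇒ zero old old zero zero old old zero zero old old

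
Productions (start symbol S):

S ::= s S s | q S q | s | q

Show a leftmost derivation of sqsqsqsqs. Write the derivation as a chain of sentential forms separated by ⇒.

S ⇒ sSs   [S ::= s S s]
sSs ⇒ sqSqs   [S ::= q S q]
sqSqs ⇒ sqsSsqs   [S ::= s S s]
sqsSsqs ⇒ sqsqSqsqs   [S ::= q S q]
sqsqSqsqs ⇒ sqsqsqsqs   [S ::= s]

S ⇒ sSs ⇒ sqSqs ⇒ sqsSsqs ⇒ sqsqSqsqs ⇒ sqsqsqsqs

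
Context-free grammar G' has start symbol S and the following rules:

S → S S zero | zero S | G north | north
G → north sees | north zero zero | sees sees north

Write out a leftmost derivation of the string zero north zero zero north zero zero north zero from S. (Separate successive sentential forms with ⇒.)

S ⇒ S S zero   [S → S S zero]
S S zero ⇒ zero S S zero   [S → zero S]
zero S S zero ⇒ zero G north S zero   [S → G north]
zero G north S zero ⇒ zero north zero zero north S zero   [G → north zero zero]
zero north zero zero north S zero ⇒ zero north zero zero north zero S zero   [S → zero S]
zero north zero zero north zero S zero ⇒ zero north zero zero north zero zero S zero   [S → zero S]
zero north zero zero north zero zero S zero ⇒ zero north zero zero north zero zero north zero   [S → north]

S ⇒ S S zero ⇒ zero S S zero ⇒ zero G north S zero ⇒ zero north zero zero north S zero ⇒ zero north zero zero north zero S zero ⇒ zero north zero zero north zero zero S zero ⇒ zero north zero zero north zero zero north zero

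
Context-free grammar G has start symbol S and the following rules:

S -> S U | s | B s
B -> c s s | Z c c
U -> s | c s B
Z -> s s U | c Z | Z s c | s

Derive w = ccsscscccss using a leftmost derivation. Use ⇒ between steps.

S ⇒ SU ⇒ BsU ⇒ ZccsU ⇒ cZccsU ⇒ cZscccsU ⇒ ccZscccsU ⇒ ccZscscccsU ⇒ ccsscscccsU ⇒ ccsscscccss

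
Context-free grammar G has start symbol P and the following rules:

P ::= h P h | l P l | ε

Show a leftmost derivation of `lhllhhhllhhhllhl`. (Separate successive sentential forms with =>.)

P => lPl   [P ::= l P l]
lPl => lhPhl   [P ::= h P h]
lhPhl => lhlPlhl   [P ::= l P l]
lhlPlhl => lhllPllhl   [P ::= l P l]
lhllPllhl => lhllhPhllhl   [P ::= h P h]
lhllhPhllhl => lhllhhPhhllhl   [P ::= h P h]
lhllhhPhhllhl => lhllhhhPhhhllhl   [P ::= h P h]
lhllhhhPhhhllhl => lhllhhhlPlhhhllhl   [P ::= l P l]
lhllhhhlPlhhhllhl => lhllhhhllhhhllhl   [P ::= ε]

P=>lPl=>lhPhl=>lhlPlhl=>lhllPllhl=>lhllhPhllhl=>lhllhhPhhllhl=>lhllhhhPhhhllhl=>lhllhhhlPlhhhllhl=>lhllhhhllhhhllhl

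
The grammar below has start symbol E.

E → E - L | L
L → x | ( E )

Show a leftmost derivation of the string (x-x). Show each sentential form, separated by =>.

E => L   [E → L]
L => (E)   [L → ( E )]
(E) => (E-L)   [E → E - L]
(E-L) => (L-L)   [E → L]
(L-L) => (x-L)   [L → x]
(x-L) => (x-x)   [L → x]

E => L => (E) => (E-L) => (L-L) => (x-L) => (x-x)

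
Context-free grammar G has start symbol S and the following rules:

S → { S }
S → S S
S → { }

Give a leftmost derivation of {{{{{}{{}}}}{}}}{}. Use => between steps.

S => SS => {S}S => {{S}}S => {{SS}}S => {{{S}S}}S => {{{{S}}S}}S => {{{{SS}}S}}S => {{{{{}S}}S}}S => {{{{{}{S}}}S}}S => {{{{{}{{}}}}S}}S => {{{{{}{{}}}}{}}}S => {{{{{}{{}}}}{}}}{}

S => SS   [S → S S]
SS => {S}S   [S → { S }]
{S}S => {{S}}S   [S → { S }]
{{S}}S => {{SS}}S   [S → S S]
{{SS}}S => {{{S}S}}S   [S → { S }]
{{{S}S}}S => {{{{S}}S}}S   [S → { S }]
{{{{S}}S}}S => {{{{SS}}S}}S   [S → S S]
{{{{SS}}S}}S => {{{{{}S}}S}}S   [S → { }]
{{{{{}S}}S}}S => {{{{{}{S}}}S}}S   [S → { S }]
{{{{{}{S}}}S}}S => {{{{{}{{}}}}S}}S   [S → { }]
{{{{{}{{}}}}S}}S => {{{{{}{{}}}}{}}}S   [S → { }]
{{{{{}{{}}}}{}}}S => {{{{{}{{}}}}{}}}{}   [S → { }]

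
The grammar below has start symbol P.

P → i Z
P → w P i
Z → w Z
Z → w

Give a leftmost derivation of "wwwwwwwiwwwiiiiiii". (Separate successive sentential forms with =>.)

P=>wPi=>wwPii=>wwwPiii=>wwwwPiiii=>wwwwwPiiiii=>wwwwwwPiiiiii=>wwwwwwwPiiiiiii=>wwwwwwwiZiiiiiii=>wwwwwwwiwZiiiiiii=>wwwwwwwiwwZiiiiiii=>wwwwwwwiwwwiiiiiii

P => wPi   [P → w P i]
wPi => wwPii   [P → w P i]
wwPii => wwwPiii   [P → w P i]
wwwPiii => wwwwPiiii   [P → w P i]
wwwwPiiii => wwwwwPiiiii   [P → w P i]
wwwwwPiiiii => wwwwwwPiiiiii   [P → w P i]
wwwwwwPiiiiii => wwwwwwwPiiiiiii   [P → w P i]
wwwwwwwPiiiiiii => wwwwwwwiZiiiiiii   [P → i Z]
wwwwwwwiZiiiiiii => wwwwwwwiwZiiiiiii   [Z → w Z]
wwwwwwwiwZiiiiiii => wwwwwwwiwwZiiiiiii   [Z → w Z]
wwwwwwwiwwZiiiiiii => wwwwwwwiwwwiiiiiii   [Z → w]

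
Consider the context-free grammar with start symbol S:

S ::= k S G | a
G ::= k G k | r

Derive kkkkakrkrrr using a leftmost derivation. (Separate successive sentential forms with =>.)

S => kSG   [S ::= k S G]
kSG => kkSGG   [S ::= k S G]
kkSGG => kkkSGGG   [S ::= k S G]
kkkSGGG => kkkkSGGGG   [S ::= k S G]
kkkkSGGGG => kkkkaGGGG   [S ::= a]
kkkkaGGGG => kkkkakGkGGG   [G ::= k G k]
kkkkakGkGGG => kkkkakrkGGG   [G ::= r]
kkkkakrkGGG => kkkkakrkrGG   [G ::= r]
kkkkakrkrGG => kkkkakrkrrG   [G ::= r]
kkkkakrkrrG => kkkkakrkrrr   [G ::= r]

S => kSG => kkSGG => kkkSGGG => kkkkSGGGG => kkkkaGGGG => kkkkakGkGGG => kkkkakrkGGG => kkkkakrkrGG => kkkkakrkrrG => kkkkakrkrrr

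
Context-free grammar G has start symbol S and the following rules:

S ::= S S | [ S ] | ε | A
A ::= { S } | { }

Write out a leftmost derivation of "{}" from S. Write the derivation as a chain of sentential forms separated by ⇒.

S ⇒ SS   [S ::= S S]
SS ⇒ SSS   [S ::= S S]
SSS ⇒ ASS   [S ::= A]
ASS ⇒ {}SS   [A ::= { }]
{}SS ⇒ {}S   [S ::= ε]
{}S ⇒ {}   [S ::= ε]

S⇒SS⇒SSS⇒ASS⇒{}SS⇒{}S⇒{}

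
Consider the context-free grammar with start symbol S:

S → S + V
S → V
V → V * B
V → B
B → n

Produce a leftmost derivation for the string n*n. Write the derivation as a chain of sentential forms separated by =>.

S=>V=>V*B=>B*B=>n*B=>n*n

S => V   [S → V]
V => V*B   [V → V * B]
V*B => B*B   [V → B]
B*B => n*B   [B → n]
n*B => n*n   [B → n]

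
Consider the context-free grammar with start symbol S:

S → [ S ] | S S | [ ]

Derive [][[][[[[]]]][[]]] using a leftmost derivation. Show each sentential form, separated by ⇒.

S ⇒ SS   [S → S S]
SS ⇒ []S   [S → [ ]]
[]S ⇒ [][S]   [S → [ S ]]
[][S] ⇒ [][SS]   [S → S S]
[][SS] ⇒ [][SSS]   [S → S S]
[][SSS] ⇒ [][[]SS]   [S → [ ]]
[][[]SS] ⇒ [][[][S]S]   [S → [ S ]]
[][[][S]S] ⇒ [][[][[S]]S]   [S → [ S ]]
[][[][[S]]S] ⇒ [][[][[[S]]]S]   [S → [ S ]]
[][[][[[S]]]S] ⇒ [][[][[[[]]]]S]   [S → [ ]]
[][[][[[[]]]]S] ⇒ [][[][[[[]]]][S]]   [S → [ S ]]
[][[][[[[]]]][S]] ⇒ [][[][[[[]]]][[]]]   [S → [ ]]

S⇒SS⇒[]S⇒[][S]⇒[][SS]⇒[][SSS]⇒[][[]SS]⇒[][[][S]S]⇒[][[][[S]]S]⇒[][[][[[S]]]S]⇒[][[][[[[]]]]S]⇒[][[][[[[]]]][S]]⇒[][[][[[[]]]][[]]]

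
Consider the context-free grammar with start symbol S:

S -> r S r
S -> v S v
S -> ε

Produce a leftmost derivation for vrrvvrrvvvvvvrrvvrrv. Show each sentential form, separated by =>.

S => vSv => vrSrv => vrrSrrv => vrrvSvrrv => vrrvvSvvrrv => vrrvvrSrvvrrv => vrrvvrrSrrvvrrv => vrrvvrrvSvrrvvrrv => vrrvvrrvvSvvrrvvrrv => vrrvvrrvvvSvvvrrvvrrv => vrrvvrrvvvvvvrrvvrrv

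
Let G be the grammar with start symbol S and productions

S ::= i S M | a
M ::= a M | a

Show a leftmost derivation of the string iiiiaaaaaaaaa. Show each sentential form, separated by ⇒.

S ⇒ iSM   [S ::= i S M]
iSM ⇒ iiSMM   [S ::= i S M]
iiSMM ⇒ iiiSMMM   [S ::= i S M]
iiiSMMM ⇒ iiiiSMMMM   [S ::= i S M]
iiiiSMMMM ⇒ iiiiaMMMM   [S ::= a]
iiiiaMMMM ⇒ iiiiaaMMMM   [M ::= a M]
iiiiaaMMMM ⇒ iiiiaaaMMMM   [M ::= a M]
iiiiaaaMMMM ⇒ iiiiaaaaMMMM   [M ::= a M]
iiiiaaaaMMMM ⇒ iiiiaaaaaMMM   [M ::= a]
iiiiaaaaaMMM ⇒ iiiiaaaaaaMM   [M ::= a]
iiiiaaaaaaMM ⇒ iiiiaaaaaaaMM   [M ::= a M]
iiiiaaaaaaaMM ⇒ iiiiaaaaaaaaM   [M ::= a]
iiiiaaaaaaaaM ⇒ iiiiaaaaaaaaa   [M ::= a]

S⇒iSM⇒iiSMM⇒iiiSMMM⇒iiiiSMMMM⇒iiiiaMMMM⇒iiiiaaMMMM⇒iiiiaaaMMMM⇒iiiiaaaaMMMM⇒iiiiaaaaaMMM⇒iiiiaaaaaaMM⇒iiiiaaaaaaaMM⇒iiiiaaaaaaaaM⇒iiiiaaaaaaaaa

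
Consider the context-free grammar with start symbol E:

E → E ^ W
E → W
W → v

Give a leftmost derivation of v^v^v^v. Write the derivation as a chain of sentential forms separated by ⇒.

E ⇒ E^W ⇒ E^W^W ⇒ E^W^W^W ⇒ W^W^W^W ⇒ v^W^W^W ⇒ v^v^W^W ⇒ v^v^v^W ⇒ v^v^v^v

E ⇒ E^W   [E → E ^ W]
E^W ⇒ E^W^W   [E → E ^ W]
E^W^W ⇒ E^W^W^W   [E → E ^ W]
E^W^W^W ⇒ W^W^W^W   [E → W]
W^W^W^W ⇒ v^W^W^W   [W → v]
v^W^W^W ⇒ v^v^W^W   [W → v]
v^v^W^W ⇒ v^v^v^W   [W → v]
v^v^v^W ⇒ v^v^v^v   [W → v]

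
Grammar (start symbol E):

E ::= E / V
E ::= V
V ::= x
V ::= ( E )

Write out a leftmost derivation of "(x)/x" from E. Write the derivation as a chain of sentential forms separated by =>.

E => E/V   [E ::= E / V]
E/V => V/V   [E ::= V]
V/V => (E)/V   [V ::= ( E )]
(E)/V => (V)/V   [E ::= V]
(V)/V => (x)/V   [V ::= x]
(x)/V => (x)/x   [V ::= x]

E => E/V => V/V => (E)/V => (V)/V => (x)/V => (x)/x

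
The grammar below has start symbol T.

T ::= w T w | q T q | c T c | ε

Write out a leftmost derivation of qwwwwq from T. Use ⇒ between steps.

T ⇒ qTq ⇒ qwTwq ⇒ qwwTwwq ⇒ qwwwwq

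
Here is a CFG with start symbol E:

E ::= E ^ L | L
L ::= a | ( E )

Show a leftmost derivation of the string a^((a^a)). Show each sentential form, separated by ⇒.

E⇒E^L⇒L^L⇒a^L⇒a^(E)⇒a^(L)⇒a^((E))⇒a^((E^L))⇒a^((L^L))⇒a^((a^L))⇒a^((a^a))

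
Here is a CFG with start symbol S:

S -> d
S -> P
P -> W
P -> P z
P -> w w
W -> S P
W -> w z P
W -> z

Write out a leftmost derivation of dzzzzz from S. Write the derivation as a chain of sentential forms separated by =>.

S=>P=>Pz=>Pzz=>Pzzz=>Pzzzz=>Wzzzz=>SPzzzz=>dPzzzz=>dWzzzz=>dzzzzz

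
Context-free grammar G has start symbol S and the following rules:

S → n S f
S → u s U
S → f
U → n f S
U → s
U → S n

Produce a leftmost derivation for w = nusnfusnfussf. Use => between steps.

S=>nSf=>nusUf=>nusnfSf=>nusnfusUf=>nusnfusnfSf=>nusnfusnfusUf=>nusnfusnfussf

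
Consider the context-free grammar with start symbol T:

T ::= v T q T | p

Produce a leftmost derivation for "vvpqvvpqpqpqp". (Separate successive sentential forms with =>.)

T => vTqT   [T ::= v T q T]
vTqT => vvTqTqT   [T ::= v T q T]
vvTqTqT => vvpqTqT   [T ::= p]
vvpqTqT => vvpqvTqTqT   [T ::= v T q T]
vvpqvTqTqT => vvpqvvTqTqTqT   [T ::= v T q T]
vvpqvvTqTqTqT => vvpqvvpqTqTqT   [T ::= p]
vvpqvvpqTqTqT => vvpqvvpqpqTqT   [T ::= p]
vvpqvvpqpqTqT => vvpqvvpqpqpqT   [T ::= p]
vvpqvvpqpqpqT => vvpqvvpqpqpqp   [T ::= p]

T=>vTqT=>vvTqTqT=>vvpqTqT=>vvpqvTqTqT=>vvpqvvTqTqTqT=>vvpqvvpqTqTqT=>vvpqvvpqpqTqT=>vvpqvvpqpqpqT=>vvpqvvpqpqpqp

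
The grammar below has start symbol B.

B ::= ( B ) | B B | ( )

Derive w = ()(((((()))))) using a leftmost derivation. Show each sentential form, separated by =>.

B=>BB=>()B=>()(B)=>()((B))=>()(((B)))=>()((((B))))=>()(((((B)))))=>()(((((())))))

B => BB   [B ::= B B]
BB => ()B   [B ::= ( )]
()B => ()(B)   [B ::= ( B )]
()(B) => ()((B))   [B ::= ( B )]
()((B)) => ()(((B)))   [B ::= ( B )]
()(((B))) => ()((((B))))   [B ::= ( B )]
()((((B)))) => ()(((((B)))))   [B ::= ( B )]
()(((((B))))) => ()(((((())))))   [B ::= ( )]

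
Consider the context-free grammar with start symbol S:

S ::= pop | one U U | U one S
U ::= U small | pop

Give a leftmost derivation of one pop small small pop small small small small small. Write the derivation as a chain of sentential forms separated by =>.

S => one U U => one U small U => one U small small U => one pop small small U => one pop small small U small => one pop small small U small small => one pop small small U small small small => one pop small small U small small small small => one pop small small U small small small small small => one pop small small pop small small small small small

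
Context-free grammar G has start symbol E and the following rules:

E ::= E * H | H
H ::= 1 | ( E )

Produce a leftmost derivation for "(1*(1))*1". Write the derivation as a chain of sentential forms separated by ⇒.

E⇒E*H⇒H*H⇒(E)*H⇒(E*H)*H⇒(H*H)*H⇒(1*H)*H⇒(1*(E))*H⇒(1*(H))*H⇒(1*(1))*H⇒(1*(1))*1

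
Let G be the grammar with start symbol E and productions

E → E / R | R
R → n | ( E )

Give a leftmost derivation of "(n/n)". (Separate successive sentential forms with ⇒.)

E ⇒ R   [E → R]
R ⇒ (E)   [R → ( E )]
(E) ⇒ (E/R)   [E → E / R]
(E/R) ⇒ (R/R)   [E → R]
(R/R) ⇒ (n/R)   [R → n]
(n/R) ⇒ (n/n)   [R → n]

E ⇒ R ⇒ (E) ⇒ (E/R) ⇒ (R/R) ⇒ (n/R) ⇒ (n/n)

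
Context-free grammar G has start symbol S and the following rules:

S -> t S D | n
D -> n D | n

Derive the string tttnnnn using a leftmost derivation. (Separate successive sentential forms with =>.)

S => tSD => ttSDD => tttSDDD => tttnDDD => tttnnDD => tttnnnD => tttnnnn

S => tSD   [S -> t S D]
tSD => ttSDD   [S -> t S D]
ttSDD => tttSDDD   [S -> t S D]
tttSDDD => tttnDDD   [S -> n]
tttnDDD => tttnnDD   [D -> n]
tttnnDD => tttnnnD   [D -> n]
tttnnnD => tttnnnn   [D -> n]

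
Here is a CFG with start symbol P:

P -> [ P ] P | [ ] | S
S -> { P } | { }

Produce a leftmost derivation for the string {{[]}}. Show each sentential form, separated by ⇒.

P ⇒ S ⇒ {P} ⇒ {S} ⇒ {{P}} ⇒ {{[]}}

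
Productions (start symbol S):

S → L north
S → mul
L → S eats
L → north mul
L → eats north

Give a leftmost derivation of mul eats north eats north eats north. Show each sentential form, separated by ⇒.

S ⇒ L north ⇒ S eats north ⇒ L north eats north ⇒ S eats north eats north ⇒ L north eats north eats north ⇒ S eats north eats north eats north ⇒ mul eats north eats north eats north

S ⇒ L north   [S → L north]
L north ⇒ S eats north   [L → S eats]
S eats north ⇒ L north eats north   [S → L north]
L north eats north ⇒ S eats north eats north   [L → S eats]
S eats north eats north ⇒ L north eats north eats north   [S → L north]
L north eats north eats north ⇒ S eats north eats north eats north   [L → S eats]
S eats north eats north eats north ⇒ mul eats north eats north eats north   [S → mul]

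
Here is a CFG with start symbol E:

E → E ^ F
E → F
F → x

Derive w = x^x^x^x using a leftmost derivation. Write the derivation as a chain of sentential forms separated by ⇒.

E ⇒ E^F ⇒ E^F^F ⇒ E^F^F^F ⇒ F^F^F^F ⇒ x^F^F^F ⇒ x^x^F^F ⇒ x^x^x^F ⇒ x^x^x^x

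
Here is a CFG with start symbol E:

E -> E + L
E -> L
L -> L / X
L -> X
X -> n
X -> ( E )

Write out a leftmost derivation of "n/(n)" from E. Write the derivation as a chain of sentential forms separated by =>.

E => L   [E -> L]
L => L/X   [L -> L / X]
L/X => X/X   [L -> X]
X/X => n/X   [X -> n]
n/X => n/(E)   [X -> ( E )]
n/(E) => n/(L)   [E -> L]
n/(L) => n/(X)   [L -> X]
n/(X) => n/(n)   [X -> n]

E => L => L/X => X/X => n/X => n/(E) => n/(L) => n/(X) => n/(n)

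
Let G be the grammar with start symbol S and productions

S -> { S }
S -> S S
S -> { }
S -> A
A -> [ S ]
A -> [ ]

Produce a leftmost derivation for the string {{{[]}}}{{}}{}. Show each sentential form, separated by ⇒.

S ⇒ SS ⇒ {S}S ⇒ {{S}}S ⇒ {{{S}}}S ⇒ {{{A}}}S ⇒ {{{[]}}}S ⇒ {{{[]}}}SS ⇒ {{{[]}}}{S}S ⇒ {{{[]}}}{{}}S ⇒ {{{[]}}}{{}}{}

S ⇒ SS   [S -> S S]
SS ⇒ {S}S   [S -> { S }]
{S}S ⇒ {{S}}S   [S -> { S }]
{{S}}S ⇒ {{{S}}}S   [S -> { S }]
{{{S}}}S ⇒ {{{A}}}S   [S -> A]
{{{A}}}S ⇒ {{{[]}}}S   [A -> [ ]]
{{{[]}}}S ⇒ {{{[]}}}SS   [S -> S S]
{{{[]}}}SS ⇒ {{{[]}}}{S}S   [S -> { S }]
{{{[]}}}{S}S ⇒ {{{[]}}}{{}}S   [S -> { }]
{{{[]}}}{{}}S ⇒ {{{[]}}}{{}}{}   [S -> { }]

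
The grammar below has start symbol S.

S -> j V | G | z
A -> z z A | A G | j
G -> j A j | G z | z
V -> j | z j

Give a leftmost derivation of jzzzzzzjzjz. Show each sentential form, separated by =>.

S => G => Gz => jAjz => jzzAjz => jzzzzAjz => jzzzzAGjz => jzzzzzzAGjz => jzzzzzzjGjz => jzzzzzzjzjz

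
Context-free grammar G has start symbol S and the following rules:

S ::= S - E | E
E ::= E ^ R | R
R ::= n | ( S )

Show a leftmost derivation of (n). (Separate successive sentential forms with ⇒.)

S ⇒ E ⇒ R ⇒ (S) ⇒ (E) ⇒ (R) ⇒ (n)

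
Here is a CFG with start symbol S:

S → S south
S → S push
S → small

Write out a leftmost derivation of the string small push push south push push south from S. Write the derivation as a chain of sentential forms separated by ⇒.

S ⇒ S south ⇒ S push south ⇒ S push push south ⇒ S south push push south ⇒ S push south push push south ⇒ S push push south push push south ⇒ small push push south push push south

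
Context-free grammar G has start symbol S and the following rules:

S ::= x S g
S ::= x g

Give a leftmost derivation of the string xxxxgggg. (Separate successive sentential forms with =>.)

S => xSg => xxSgg => xxxSggg => xxxxgggg

S => xSg   [S ::= x S g]
xSg => xxSgg   [S ::= x S g]
xxSgg => xxxSggg   [S ::= x S g]
xxxSggg => xxxxgggg   [S ::= x g]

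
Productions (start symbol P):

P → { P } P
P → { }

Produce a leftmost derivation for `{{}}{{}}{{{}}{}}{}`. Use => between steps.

P=>{P}P=>{{}}P=>{{}}{P}P=>{{}}{{}}P=>{{}}{{}}{P}P=>{{}}{{}}{{P}P}P=>{{}}{{}}{{{}}P}P=>{{}}{{}}{{{}}{}}P=>{{}}{{}}{{{}}{}}{}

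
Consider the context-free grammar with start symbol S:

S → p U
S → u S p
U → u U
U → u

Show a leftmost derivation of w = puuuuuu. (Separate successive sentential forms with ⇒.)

S⇒pU⇒puU⇒puuU⇒puuuU⇒puuuuU⇒puuuuuU⇒puuuuuu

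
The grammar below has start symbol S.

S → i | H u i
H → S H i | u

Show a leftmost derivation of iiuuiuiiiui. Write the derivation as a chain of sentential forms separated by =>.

S => Hui   [S → H u i]
Hui => SHiui   [H → S H i]
SHiui => iHiui   [S → i]
iHiui => iSHiiui   [H → S H i]
iSHiiui => iiHiiui   [S → i]
iiHiiui => iiSHiiiui   [H → S H i]
iiSHiiiui => iiHuiHiiiui   [S → H u i]
iiHuiHiiiui => iiuuiHiiiui   [H → u]
iiuuiHiiiui => iiuuiuiiiui   [H → u]

S => Hui => SHiui => iHiui => iSHiiui => iiHiiui => iiSHiiiui => iiHuiHiiiui => iiuuiHiiiui => iiuuiuiiiui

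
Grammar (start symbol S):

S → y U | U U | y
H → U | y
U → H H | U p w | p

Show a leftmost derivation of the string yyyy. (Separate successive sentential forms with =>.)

S => yU   [S → y U]
yU => yHH   [U → H H]
yHH => yyH   [H → y]
yyH => yyU   [H → U]
yyU => yyHH   [U → H H]
yyHH => yyyH   [H → y]
yyyH => yyyy   [H → y]

S => yU => yHH => yyH => yyU => yyHH => yyyH => yyyy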